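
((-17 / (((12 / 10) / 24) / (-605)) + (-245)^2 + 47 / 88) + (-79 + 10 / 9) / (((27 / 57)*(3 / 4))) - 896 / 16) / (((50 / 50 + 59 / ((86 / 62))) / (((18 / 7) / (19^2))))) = 244084728247 / 5619886272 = 43.43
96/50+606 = 15198/25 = 607.92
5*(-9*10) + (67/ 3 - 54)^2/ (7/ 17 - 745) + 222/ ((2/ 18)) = 176197831/ 113922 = 1546.65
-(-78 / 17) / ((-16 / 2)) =-39 / 68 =-0.57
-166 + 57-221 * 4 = -993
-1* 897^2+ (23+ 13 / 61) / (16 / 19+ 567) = -804608.96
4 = 4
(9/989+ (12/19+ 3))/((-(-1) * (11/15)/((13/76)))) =3335085/3927319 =0.85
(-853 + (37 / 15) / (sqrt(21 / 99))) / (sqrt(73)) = sqrt(73) * (-89565 + 37 * sqrt(231)) / 7665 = -99.21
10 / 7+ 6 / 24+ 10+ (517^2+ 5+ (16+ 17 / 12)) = 5613785 / 21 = 267323.10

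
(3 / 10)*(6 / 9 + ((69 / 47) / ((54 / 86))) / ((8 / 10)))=6073 / 5640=1.08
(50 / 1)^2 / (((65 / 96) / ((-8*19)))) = -7296000 / 13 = -561230.77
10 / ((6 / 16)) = 80 / 3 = 26.67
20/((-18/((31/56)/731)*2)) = -155/368424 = -0.00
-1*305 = -305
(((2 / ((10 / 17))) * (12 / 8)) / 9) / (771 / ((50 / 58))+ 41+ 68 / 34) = 85 / 140604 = 0.00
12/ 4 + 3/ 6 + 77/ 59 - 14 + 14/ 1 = 567/ 118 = 4.81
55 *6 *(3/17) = 990/17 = 58.24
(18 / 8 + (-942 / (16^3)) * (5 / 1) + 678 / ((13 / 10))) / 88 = 5.94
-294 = -294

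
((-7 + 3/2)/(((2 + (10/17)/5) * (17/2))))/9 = -11/324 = -0.03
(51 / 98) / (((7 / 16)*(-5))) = -0.24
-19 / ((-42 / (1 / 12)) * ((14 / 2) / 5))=0.03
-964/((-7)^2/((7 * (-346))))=333544/7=47649.14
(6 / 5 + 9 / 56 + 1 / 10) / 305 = 409 / 85400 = 0.00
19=19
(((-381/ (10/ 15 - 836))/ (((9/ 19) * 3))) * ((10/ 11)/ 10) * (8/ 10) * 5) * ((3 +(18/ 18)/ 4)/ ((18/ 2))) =31369/ 744282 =0.04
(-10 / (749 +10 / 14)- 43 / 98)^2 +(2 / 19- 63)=-19691281342261 / 314103967744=-62.69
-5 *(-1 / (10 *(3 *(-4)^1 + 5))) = -1 / 14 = -0.07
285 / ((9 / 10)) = 316.67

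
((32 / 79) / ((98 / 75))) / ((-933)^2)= 400 / 1123220973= 0.00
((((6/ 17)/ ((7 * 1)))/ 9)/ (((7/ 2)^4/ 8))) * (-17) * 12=-1024/ 16807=-0.06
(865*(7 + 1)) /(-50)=-692 /5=-138.40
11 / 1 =11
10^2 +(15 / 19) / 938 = 1782215 / 17822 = 100.00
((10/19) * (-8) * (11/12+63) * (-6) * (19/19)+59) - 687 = 18748/19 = 986.74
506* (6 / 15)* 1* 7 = 7084 / 5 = 1416.80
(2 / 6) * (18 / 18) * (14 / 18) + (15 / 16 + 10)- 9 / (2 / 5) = -4883 / 432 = -11.30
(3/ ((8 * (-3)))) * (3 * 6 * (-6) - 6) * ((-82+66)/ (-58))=3.93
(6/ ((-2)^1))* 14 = -42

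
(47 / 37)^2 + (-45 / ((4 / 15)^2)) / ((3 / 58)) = -133973203 / 10952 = -12232.76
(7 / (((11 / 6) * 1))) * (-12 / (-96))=21 / 44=0.48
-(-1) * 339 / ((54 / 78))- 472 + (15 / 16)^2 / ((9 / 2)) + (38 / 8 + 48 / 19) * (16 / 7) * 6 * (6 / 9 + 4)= 3527953 / 7296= 483.55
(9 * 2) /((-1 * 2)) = -9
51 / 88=0.58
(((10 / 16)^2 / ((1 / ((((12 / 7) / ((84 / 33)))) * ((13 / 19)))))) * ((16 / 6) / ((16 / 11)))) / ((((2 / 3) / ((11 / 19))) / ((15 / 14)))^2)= 9635608125 / 33727404032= 0.29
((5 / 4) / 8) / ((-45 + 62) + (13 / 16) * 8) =0.01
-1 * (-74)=74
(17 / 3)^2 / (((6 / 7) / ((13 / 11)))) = 26299 / 594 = 44.27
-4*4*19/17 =-304/17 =-17.88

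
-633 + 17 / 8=-5047 / 8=-630.88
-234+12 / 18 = -700 / 3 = -233.33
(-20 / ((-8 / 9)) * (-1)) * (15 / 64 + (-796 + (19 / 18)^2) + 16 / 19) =390935215 / 21888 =17860.71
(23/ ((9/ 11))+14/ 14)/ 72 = 0.40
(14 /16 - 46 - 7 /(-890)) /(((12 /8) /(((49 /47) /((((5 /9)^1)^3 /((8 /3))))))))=-1274977746 /2614375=-487.68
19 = 19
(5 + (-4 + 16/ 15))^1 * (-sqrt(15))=-31 * sqrt(15)/ 15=-8.00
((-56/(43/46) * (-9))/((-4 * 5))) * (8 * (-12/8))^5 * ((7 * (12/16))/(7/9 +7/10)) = 19470108672/817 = 23831222.36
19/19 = 1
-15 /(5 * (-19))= 3 /19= 0.16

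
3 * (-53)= -159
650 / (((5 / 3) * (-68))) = -195 / 34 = -5.74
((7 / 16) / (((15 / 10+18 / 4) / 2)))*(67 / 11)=469 / 528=0.89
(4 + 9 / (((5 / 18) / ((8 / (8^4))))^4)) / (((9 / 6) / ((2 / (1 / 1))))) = 10737418299049 / 2013265920000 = 5.33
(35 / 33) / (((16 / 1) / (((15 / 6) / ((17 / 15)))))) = 875 / 5984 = 0.15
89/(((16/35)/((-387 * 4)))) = -1205505/4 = -301376.25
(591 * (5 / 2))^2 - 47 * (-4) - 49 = 8732581 / 4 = 2183145.25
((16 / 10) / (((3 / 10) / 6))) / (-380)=-0.08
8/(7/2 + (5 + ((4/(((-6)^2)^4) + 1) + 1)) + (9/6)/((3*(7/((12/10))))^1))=117573120/155574467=0.76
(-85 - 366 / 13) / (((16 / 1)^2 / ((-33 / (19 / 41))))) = 1990263 / 63232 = 31.48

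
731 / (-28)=-731 / 28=-26.11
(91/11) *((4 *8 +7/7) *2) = 546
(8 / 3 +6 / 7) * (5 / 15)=74 / 63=1.17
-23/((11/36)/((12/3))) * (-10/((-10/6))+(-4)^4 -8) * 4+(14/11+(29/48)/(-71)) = -305907.10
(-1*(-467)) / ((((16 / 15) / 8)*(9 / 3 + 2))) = 700.50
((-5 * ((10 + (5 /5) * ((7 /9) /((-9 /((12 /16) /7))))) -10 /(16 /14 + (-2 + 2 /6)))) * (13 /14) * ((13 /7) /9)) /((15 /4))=-5838781 /785862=-7.43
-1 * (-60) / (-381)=-0.16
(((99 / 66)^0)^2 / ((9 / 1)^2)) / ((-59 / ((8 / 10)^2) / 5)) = -16 / 23895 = -0.00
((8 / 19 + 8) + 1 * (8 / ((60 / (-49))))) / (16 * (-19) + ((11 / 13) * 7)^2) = -90922 / 12952395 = -0.01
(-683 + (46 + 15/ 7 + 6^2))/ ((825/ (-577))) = 2418784/ 5775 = 418.84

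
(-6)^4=1296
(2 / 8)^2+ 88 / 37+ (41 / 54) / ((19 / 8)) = 838373 / 303696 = 2.76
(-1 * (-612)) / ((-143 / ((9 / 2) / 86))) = -0.22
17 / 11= 1.55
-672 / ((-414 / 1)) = 112 / 69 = 1.62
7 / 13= 0.54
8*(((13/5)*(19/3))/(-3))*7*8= -110656/45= -2459.02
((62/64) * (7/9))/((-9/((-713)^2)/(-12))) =110316073/216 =510722.56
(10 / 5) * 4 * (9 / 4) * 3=54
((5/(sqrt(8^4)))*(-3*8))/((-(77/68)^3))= 589560/456533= 1.29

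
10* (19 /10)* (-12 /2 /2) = -57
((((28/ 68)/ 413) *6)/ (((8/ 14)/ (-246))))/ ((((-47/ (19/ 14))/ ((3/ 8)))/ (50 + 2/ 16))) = 8434233/ 6034048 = 1.40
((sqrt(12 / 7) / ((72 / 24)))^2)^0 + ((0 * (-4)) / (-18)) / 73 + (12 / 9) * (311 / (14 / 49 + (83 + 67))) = 2966 / 789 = 3.76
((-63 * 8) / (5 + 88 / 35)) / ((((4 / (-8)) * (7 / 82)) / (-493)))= -774703.57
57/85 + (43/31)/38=70801/100130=0.71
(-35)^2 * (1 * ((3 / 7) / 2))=525 / 2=262.50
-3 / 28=-0.11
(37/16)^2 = 1369/256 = 5.35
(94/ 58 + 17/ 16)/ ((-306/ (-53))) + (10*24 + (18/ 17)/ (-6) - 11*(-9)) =16057835/ 47328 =339.29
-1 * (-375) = 375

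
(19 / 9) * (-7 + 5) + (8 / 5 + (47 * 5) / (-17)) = -12581 / 765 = -16.45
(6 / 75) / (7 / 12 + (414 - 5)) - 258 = -31701726 / 122875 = -258.00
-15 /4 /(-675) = 1 /180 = 0.01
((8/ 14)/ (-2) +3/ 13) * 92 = -5.05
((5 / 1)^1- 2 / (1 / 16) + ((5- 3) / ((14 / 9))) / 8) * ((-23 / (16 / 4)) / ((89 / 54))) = 93.64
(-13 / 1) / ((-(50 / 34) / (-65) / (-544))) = 1562912 / 5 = 312582.40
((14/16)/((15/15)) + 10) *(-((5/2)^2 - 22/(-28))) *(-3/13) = 51417/2912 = 17.66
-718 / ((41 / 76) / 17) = -927656 / 41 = -22625.76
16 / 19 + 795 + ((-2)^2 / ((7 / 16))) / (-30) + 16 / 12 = 529919 / 665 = 796.87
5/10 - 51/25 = -77/50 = -1.54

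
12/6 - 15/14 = 13/14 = 0.93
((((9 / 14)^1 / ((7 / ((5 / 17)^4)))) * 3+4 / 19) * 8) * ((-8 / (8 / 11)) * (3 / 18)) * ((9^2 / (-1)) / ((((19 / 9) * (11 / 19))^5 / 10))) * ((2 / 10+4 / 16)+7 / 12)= 1089333484106094 / 1138455624691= 956.85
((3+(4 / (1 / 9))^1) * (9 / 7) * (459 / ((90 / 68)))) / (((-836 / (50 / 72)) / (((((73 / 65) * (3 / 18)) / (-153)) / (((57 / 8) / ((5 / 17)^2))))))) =1825 / 8505882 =0.00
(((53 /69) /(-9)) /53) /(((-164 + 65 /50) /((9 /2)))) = 5 /112263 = 0.00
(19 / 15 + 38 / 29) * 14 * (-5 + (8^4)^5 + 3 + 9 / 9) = 1206263339553323761710 / 29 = 41595287570804267645.17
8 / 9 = 0.89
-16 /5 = -3.20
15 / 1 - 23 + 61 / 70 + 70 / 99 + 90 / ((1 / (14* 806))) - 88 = 1015465.58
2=2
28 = 28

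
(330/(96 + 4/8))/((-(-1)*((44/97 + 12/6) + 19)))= 64020/401633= 0.16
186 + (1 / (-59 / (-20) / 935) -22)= 28376 / 59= 480.95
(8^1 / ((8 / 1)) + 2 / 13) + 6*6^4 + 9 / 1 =101220 / 13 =7786.15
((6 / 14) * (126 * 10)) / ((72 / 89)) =1335 / 2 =667.50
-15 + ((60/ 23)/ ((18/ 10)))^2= -61415/ 4761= -12.90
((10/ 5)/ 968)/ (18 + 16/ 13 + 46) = 13/ 410432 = 0.00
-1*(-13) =13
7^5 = 16807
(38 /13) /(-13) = -38 /169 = -0.22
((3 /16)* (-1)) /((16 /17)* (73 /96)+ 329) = -153 /269048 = -0.00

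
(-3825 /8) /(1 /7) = -26775 /8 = -3346.88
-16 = -16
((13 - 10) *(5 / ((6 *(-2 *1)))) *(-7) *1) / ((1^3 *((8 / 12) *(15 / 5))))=35 / 8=4.38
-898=-898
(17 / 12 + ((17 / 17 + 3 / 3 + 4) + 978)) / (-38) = -11825 / 456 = -25.93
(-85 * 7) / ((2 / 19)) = -11305 / 2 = -5652.50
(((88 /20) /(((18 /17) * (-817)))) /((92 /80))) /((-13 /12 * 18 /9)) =1496 /732849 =0.00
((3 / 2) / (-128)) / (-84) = 1 / 7168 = 0.00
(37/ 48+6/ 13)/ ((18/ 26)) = 769/ 432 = 1.78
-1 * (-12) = 12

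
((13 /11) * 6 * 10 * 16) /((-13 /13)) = -12480 /11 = -1134.55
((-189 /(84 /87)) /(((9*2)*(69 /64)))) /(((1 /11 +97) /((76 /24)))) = -6061 /18423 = -0.33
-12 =-12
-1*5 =-5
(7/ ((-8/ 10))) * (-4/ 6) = 35/ 6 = 5.83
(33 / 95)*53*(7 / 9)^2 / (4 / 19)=28567 / 540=52.90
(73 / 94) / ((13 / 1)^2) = 73 / 15886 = 0.00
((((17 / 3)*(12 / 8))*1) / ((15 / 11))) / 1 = 187 / 30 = 6.23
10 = 10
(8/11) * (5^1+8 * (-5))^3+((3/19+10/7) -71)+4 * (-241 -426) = -49623836/1463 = -33919.23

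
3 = 3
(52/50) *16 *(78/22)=16224/275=59.00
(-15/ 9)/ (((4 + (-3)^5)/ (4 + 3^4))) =425/ 717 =0.59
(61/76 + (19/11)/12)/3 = 1187/3762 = 0.32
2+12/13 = 38/13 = 2.92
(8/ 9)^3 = 512/ 729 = 0.70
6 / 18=1 / 3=0.33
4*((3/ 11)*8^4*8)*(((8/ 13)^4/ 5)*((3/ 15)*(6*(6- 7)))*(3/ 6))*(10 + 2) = -57982058496/ 7854275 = -7382.23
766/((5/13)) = 9958/5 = 1991.60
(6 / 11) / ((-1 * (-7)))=6 / 77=0.08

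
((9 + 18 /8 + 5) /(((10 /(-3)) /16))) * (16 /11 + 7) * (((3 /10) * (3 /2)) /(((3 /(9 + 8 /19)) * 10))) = -1947699 /20900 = -93.19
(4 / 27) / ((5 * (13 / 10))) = 0.02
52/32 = 13/8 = 1.62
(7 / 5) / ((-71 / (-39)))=273 / 355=0.77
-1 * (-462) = 462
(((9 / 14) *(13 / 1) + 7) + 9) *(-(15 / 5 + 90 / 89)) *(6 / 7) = -52173 / 623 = -83.74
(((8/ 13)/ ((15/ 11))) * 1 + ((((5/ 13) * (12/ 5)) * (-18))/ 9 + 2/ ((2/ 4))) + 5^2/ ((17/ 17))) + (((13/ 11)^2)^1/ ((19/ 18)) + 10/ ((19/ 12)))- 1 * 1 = 15351802/ 448305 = 34.24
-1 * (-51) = 51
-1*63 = -63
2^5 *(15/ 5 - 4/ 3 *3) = -32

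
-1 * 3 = -3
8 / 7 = 1.14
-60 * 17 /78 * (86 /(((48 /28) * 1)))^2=-7701085 /234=-32910.62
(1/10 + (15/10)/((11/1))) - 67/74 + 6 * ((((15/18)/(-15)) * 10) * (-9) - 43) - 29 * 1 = -1048713/4070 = -257.67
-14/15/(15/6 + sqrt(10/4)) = -0.23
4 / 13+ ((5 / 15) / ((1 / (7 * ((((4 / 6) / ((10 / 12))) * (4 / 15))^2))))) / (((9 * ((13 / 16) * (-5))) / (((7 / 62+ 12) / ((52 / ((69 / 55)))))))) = 22380156068 / 72936703125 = 0.31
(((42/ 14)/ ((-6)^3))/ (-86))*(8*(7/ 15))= 7/ 11610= 0.00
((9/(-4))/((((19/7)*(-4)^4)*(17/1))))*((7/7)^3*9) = -567/330752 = -0.00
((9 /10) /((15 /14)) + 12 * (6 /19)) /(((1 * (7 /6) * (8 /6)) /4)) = 39582 /3325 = 11.90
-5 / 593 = -0.01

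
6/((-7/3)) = -2.57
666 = 666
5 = 5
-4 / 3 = -1.33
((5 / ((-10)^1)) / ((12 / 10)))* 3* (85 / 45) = -85 / 36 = -2.36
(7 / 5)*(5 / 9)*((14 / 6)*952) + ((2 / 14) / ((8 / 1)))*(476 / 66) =2052665 / 1188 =1727.83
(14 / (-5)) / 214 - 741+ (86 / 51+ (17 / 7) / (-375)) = -1176741341 / 1591625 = -739.33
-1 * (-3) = 3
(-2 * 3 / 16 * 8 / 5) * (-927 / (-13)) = -2781 / 65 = -42.78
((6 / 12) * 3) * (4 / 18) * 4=1.33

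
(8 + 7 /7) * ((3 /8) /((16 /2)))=27 /64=0.42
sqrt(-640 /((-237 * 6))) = 8 * sqrt(395) /237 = 0.67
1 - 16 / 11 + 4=39 / 11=3.55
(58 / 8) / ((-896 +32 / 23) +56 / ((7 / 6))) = -0.01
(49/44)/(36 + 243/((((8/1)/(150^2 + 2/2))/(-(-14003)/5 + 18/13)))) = 6370/10954180419237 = 0.00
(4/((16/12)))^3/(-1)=-27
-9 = -9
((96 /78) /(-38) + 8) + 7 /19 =2059 /247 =8.34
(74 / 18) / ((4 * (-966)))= -37 / 34776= -0.00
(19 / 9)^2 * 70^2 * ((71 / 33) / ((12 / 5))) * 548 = 86030451500 / 8019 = 10728326.66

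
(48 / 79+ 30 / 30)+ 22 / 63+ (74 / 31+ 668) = 103733923 / 154287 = 672.34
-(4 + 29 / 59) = -265 / 59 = -4.49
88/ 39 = 2.26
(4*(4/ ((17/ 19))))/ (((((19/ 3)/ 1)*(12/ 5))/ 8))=160/ 17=9.41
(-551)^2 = 303601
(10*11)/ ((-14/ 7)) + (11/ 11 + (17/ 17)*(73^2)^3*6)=908005357680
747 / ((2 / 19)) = 14193 / 2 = 7096.50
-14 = -14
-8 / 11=-0.73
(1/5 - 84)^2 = 175561/25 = 7022.44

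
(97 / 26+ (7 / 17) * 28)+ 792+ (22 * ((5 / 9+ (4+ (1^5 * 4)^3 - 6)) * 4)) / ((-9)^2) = 282012209 / 322218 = 875.22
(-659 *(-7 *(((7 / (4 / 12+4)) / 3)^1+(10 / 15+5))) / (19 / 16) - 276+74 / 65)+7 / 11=74708341 / 3135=23830.41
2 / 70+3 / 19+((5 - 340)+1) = -221986 / 665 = -333.81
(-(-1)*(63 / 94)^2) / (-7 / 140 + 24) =19845 / 1058111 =0.02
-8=-8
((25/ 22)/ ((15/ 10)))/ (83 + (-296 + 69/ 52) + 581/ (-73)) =-94900/ 27512859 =-0.00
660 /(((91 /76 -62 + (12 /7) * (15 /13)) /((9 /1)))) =-41081040 /406831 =-100.98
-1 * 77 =-77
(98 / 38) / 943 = 49 / 17917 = 0.00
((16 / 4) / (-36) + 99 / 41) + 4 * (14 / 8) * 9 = 24097 / 369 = 65.30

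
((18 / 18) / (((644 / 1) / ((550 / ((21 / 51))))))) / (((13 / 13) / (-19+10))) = -42075 / 2254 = -18.67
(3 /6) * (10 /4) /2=5 /8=0.62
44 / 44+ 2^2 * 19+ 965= 1042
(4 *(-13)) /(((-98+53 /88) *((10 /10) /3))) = 4576 /2857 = 1.60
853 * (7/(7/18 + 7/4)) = 30708/11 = 2791.64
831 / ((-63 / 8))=-2216 / 21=-105.52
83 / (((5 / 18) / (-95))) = -28386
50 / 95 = 10 / 19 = 0.53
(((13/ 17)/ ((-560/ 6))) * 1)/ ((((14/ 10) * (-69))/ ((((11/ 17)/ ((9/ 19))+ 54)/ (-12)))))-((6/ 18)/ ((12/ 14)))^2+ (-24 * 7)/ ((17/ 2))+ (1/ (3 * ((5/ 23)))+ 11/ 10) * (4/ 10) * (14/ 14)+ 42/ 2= 45102602543/ 21105554400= 2.14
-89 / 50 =-1.78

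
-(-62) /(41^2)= 62 /1681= 0.04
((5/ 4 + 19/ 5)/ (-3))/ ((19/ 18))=-303/ 190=-1.59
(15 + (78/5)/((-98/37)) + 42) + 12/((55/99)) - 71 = 419/245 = 1.71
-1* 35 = -35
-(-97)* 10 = 970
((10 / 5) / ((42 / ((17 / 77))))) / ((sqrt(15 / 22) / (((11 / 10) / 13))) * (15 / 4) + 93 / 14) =-255068 / 4729800159 + 11050 * sqrt(330) / 675685737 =0.00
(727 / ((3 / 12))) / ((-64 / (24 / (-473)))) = 2181 / 946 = 2.31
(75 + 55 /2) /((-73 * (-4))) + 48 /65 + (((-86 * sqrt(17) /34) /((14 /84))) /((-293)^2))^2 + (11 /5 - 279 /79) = -90984647344379853 /375727253449204280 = -0.24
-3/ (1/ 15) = -45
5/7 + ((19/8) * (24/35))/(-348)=2881/4060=0.71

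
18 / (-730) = -9 / 365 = -0.02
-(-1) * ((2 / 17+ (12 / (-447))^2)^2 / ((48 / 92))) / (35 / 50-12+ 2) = -114756560870 / 39741762137031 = -0.00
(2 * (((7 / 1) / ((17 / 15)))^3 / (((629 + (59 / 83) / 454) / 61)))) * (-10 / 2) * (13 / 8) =-28826624019375 / 77632071854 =-371.32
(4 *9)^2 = 1296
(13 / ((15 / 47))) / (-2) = -611 / 30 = -20.37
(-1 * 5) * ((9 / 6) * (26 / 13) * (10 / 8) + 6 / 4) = -105 / 4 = -26.25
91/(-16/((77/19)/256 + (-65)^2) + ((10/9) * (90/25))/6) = 1870093407/13622494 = 137.28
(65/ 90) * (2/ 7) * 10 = 2.06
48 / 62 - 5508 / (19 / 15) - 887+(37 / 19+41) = -3057911 / 589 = -5191.70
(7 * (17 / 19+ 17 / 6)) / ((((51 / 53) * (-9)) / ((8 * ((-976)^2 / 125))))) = -1413622784 / 7695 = -183706.66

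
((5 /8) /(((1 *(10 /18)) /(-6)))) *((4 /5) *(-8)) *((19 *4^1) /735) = 5472 /1225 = 4.47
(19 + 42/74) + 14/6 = 2431/111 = 21.90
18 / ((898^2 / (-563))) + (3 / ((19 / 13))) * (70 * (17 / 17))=1100645187 / 7660838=143.67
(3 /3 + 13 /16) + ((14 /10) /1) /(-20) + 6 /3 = 3.74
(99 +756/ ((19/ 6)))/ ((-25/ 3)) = -19251/ 475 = -40.53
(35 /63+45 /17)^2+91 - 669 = -13290302 /23409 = -567.74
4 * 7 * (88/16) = 154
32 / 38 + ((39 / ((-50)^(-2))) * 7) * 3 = 38902516 / 19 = 2047500.84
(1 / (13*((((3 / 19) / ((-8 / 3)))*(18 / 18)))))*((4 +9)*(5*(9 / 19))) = -40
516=516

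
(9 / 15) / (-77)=-3 / 385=-0.01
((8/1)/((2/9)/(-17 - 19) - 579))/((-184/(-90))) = -14580/2157377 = -0.01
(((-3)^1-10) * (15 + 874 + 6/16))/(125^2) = -18499/25000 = -0.74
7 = 7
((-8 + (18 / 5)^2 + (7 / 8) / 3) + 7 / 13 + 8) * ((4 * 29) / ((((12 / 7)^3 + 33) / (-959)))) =-1026062065399 / 25441650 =-40330.01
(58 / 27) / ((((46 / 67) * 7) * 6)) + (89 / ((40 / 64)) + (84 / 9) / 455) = 241576063 / 1695330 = 142.50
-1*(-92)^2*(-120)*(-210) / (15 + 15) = -7109760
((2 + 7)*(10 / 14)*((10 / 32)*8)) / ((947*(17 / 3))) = 675 / 225386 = 0.00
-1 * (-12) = 12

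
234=234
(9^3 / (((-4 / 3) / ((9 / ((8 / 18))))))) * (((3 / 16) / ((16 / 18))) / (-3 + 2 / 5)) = 23914845 / 26624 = 898.24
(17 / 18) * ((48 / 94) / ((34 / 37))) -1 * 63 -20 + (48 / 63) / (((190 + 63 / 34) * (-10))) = -884990543 / 10730335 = -82.48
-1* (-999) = 999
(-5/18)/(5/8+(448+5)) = -20/32661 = -0.00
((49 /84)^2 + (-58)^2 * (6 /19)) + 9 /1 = 2932051 /2736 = 1071.66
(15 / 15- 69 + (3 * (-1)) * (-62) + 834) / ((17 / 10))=560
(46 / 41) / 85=46 / 3485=0.01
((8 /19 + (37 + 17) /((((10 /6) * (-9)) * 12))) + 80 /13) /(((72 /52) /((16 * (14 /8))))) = 126.89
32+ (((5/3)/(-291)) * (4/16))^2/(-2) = 780420071/24388128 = 32.00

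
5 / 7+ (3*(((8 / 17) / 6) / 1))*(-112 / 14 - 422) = -11955 / 119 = -100.46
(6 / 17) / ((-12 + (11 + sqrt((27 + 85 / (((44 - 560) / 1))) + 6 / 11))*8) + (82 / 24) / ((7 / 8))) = 25001361 / 4106720413 - 882*sqrt(220531047) / 4106720413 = 0.00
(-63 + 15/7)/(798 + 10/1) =-0.08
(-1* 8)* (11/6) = -44/3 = -14.67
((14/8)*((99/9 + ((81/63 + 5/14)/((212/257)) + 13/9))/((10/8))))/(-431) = -77123/1644696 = -0.05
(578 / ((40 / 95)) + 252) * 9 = 14622.75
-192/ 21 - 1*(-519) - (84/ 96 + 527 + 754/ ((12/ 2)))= -143.68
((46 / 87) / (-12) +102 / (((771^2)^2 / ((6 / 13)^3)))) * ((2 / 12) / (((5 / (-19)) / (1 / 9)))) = 4188359842127993 / 1350817932562317180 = 0.00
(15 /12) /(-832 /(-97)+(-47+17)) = -485 /8312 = -0.06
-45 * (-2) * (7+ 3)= 900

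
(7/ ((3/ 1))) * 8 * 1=18.67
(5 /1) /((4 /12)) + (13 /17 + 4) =336 /17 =19.76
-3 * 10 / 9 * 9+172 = 142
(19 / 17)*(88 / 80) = 209 / 170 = 1.23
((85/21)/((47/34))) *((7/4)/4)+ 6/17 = 31333/19176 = 1.63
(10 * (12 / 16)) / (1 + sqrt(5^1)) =-15 / 8 + 15 * sqrt(5) / 8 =2.32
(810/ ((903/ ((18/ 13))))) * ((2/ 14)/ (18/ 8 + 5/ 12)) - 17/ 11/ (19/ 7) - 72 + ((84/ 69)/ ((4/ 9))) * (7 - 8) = -19814000741/ 263337074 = -75.24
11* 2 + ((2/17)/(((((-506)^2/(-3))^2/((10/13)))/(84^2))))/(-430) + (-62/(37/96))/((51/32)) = -6689046638799768/84741396491323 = -78.93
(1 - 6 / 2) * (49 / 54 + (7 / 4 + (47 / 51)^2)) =-7.01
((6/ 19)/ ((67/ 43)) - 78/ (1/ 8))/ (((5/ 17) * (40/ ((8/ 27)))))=-4499866/ 286425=-15.71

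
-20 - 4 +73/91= -2111/91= -23.20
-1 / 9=-0.11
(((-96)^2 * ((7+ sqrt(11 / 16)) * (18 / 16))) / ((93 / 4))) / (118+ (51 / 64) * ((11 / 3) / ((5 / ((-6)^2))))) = 25.11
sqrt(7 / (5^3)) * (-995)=-199 * sqrt(35) / 5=-235.46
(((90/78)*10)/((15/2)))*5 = 7.69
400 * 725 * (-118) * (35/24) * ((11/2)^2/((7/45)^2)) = -436706015625/7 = -62386573660.71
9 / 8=1.12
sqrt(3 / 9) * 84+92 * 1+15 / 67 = 28 * sqrt(3)+6179 / 67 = 140.72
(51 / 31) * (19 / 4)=969 / 124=7.81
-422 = -422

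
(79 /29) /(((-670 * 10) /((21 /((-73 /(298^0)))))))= 1659 /14183900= 0.00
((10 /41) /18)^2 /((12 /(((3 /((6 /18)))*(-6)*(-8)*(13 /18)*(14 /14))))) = 650 /136161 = 0.00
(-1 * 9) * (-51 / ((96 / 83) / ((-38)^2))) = 4584339 / 8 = 573042.38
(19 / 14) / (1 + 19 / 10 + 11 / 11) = 95 / 273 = 0.35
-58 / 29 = -2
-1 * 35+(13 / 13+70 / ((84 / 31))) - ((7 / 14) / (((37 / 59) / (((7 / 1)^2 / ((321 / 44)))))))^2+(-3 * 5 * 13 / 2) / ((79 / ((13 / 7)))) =-3052865682505 / 78007910337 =-39.14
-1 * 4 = -4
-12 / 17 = -0.71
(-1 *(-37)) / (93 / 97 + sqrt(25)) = 3589 / 578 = 6.21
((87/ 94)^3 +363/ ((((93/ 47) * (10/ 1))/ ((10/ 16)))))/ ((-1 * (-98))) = 0.13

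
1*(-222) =-222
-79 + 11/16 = -1253/16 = -78.31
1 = 1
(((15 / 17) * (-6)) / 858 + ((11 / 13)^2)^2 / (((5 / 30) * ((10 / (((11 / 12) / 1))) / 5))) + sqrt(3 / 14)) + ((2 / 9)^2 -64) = -62.08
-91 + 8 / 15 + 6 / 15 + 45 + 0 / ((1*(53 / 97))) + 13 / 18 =-3991 / 90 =-44.34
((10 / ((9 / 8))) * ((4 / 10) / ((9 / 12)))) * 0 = 0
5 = 5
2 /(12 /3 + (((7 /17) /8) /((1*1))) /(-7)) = 272 /543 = 0.50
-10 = -10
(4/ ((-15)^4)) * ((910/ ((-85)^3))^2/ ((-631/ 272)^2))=33918976/ 1052202810687890625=0.00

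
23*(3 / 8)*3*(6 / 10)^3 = 5589 / 1000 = 5.59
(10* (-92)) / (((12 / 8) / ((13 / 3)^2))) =-310960 / 27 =-11517.04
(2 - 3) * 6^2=-36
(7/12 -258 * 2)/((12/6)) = -6185/24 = -257.71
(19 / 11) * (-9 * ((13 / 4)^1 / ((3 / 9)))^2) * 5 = -1300455 / 176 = -7388.95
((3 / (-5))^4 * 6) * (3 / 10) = 729 / 3125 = 0.23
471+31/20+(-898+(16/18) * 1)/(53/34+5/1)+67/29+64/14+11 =2881709111/8148420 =353.65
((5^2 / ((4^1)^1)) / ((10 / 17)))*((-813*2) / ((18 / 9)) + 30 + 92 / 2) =-62645 / 8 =-7830.62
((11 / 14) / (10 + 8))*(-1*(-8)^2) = -176 / 63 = -2.79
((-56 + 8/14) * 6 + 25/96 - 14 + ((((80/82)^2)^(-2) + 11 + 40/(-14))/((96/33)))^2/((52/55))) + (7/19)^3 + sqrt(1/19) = -1816509221187259530102929/5413124450549760000000 + sqrt(19)/19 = -335.35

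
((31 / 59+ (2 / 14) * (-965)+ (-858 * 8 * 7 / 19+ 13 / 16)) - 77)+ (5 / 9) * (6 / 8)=-1032769907 / 376656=-2741.94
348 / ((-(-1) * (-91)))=-348 / 91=-3.82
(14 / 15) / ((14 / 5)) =1 / 3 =0.33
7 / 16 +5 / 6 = 61 / 48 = 1.27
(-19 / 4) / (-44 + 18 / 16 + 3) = 38 / 319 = 0.12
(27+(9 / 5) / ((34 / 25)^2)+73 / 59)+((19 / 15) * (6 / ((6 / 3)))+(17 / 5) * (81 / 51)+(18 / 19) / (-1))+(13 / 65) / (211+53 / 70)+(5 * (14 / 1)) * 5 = 37213538765783 / 96043849740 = 387.46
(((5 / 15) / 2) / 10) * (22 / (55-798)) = -11 / 22290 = -0.00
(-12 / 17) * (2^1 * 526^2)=-6640224 / 17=-390601.41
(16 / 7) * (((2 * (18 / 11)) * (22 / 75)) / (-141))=-128 / 8225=-0.02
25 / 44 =0.57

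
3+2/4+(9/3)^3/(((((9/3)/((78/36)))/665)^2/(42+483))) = 3269701097.25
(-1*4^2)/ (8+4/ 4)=-16/ 9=-1.78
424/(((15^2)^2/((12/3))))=1696/50625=0.03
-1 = -1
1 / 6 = 0.17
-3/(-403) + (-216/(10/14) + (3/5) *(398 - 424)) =-128151/403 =-317.99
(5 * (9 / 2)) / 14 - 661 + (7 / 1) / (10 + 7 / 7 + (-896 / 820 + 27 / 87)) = -280087813 / 425208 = -658.71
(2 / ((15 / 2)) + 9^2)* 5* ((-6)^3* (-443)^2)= -17224382232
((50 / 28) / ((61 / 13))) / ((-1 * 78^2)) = -25 / 399672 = -0.00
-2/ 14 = -1/ 7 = -0.14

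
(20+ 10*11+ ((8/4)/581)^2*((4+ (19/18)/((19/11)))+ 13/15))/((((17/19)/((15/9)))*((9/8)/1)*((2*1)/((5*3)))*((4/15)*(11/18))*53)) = 1875996194200/10036701213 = 186.91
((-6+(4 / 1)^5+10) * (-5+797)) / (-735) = -271392 / 245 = -1107.72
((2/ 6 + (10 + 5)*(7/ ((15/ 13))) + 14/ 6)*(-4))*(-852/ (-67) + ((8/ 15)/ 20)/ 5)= -359268616/ 75375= -4766.42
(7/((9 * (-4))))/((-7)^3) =1/1764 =0.00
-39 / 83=-0.47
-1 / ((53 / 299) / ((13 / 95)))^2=-15108769 / 25351225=-0.60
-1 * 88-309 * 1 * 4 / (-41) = -2372 / 41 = -57.85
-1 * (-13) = 13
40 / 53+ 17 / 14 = 1461 / 742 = 1.97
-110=-110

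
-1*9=-9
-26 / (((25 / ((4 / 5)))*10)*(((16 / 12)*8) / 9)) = -351 / 5000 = -0.07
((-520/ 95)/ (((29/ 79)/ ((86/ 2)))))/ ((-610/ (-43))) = -7595692/ 168055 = -45.20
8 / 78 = 4 / 39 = 0.10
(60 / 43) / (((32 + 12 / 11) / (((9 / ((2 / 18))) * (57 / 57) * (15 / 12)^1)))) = 66825 / 15652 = 4.27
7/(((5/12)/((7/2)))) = 294/5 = 58.80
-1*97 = -97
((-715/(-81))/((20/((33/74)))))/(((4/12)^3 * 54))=1573/15984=0.10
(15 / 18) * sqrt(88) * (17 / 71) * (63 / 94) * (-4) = -3570 * sqrt(22) / 3337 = -5.02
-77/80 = -0.96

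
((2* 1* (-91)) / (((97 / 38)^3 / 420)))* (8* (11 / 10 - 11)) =332197721856 / 912673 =363983.29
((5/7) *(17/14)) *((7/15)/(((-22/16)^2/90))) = 16320/847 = 19.27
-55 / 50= -11 / 10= -1.10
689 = 689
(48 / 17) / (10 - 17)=-48 / 119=-0.40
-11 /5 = -2.20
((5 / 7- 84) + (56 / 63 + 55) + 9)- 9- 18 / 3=-2104 / 63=-33.40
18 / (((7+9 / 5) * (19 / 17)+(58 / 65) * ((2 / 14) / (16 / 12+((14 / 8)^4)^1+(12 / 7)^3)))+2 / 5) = 13753818975 / 7826983217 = 1.76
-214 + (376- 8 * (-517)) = 4298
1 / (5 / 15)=3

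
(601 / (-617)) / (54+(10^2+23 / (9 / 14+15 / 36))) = -53489 / 9648646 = -0.01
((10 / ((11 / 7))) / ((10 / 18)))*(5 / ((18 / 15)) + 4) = 1029 / 11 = 93.55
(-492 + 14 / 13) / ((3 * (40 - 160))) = 3191 / 2340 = 1.36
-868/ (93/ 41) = -1148/ 3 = -382.67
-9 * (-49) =441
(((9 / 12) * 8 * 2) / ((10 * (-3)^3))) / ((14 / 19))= -19 / 315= -0.06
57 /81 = 19 /27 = 0.70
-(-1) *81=81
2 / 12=1 / 6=0.17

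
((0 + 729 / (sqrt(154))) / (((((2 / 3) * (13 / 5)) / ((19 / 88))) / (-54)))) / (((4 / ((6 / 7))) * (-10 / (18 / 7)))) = 30292137 * sqrt(154) / 17265248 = 21.77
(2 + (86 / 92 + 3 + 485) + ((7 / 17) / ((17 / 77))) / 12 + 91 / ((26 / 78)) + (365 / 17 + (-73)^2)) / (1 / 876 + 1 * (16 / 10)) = 178018466855 / 46615411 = 3818.88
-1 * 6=-6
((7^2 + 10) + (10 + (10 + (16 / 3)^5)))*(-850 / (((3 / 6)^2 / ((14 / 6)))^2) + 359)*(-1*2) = 1416227905274 / 2187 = 647566486.18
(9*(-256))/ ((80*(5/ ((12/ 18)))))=-96/ 25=-3.84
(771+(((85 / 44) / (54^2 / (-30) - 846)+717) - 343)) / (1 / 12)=237591655 / 17292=13739.98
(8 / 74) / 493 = 4 / 18241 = 0.00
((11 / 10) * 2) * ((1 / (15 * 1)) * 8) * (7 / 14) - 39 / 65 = -1 / 75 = -0.01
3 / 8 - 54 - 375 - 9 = -437.62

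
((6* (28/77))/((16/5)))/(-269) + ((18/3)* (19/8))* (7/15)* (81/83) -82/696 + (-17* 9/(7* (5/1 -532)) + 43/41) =14180943764539/1901016562830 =7.46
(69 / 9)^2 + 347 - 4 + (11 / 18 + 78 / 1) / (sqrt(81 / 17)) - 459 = -515 / 9 + 1415* sqrt(17) / 162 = -21.21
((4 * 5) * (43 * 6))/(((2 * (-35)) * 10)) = -258/35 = -7.37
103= 103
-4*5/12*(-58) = 290/3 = 96.67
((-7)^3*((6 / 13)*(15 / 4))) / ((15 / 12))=-6174 / 13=-474.92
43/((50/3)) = 129/50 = 2.58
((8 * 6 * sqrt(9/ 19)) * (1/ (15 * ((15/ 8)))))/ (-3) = -0.39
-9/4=-2.25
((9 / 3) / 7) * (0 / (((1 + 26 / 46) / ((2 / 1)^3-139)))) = 0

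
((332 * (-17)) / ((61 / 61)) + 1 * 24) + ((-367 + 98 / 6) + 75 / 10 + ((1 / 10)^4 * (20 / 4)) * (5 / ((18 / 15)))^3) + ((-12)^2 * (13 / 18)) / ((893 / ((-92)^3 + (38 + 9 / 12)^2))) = -297742919159 / 3086208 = -96475.32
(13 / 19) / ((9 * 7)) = 13 / 1197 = 0.01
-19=-19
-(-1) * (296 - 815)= -519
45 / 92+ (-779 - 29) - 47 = -78615 / 92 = -854.51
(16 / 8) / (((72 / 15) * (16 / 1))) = 5 / 192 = 0.03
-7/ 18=-0.39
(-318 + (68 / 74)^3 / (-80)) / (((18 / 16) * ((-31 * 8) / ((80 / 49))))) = 1288651624 / 692477163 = 1.86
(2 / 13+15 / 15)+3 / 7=1.58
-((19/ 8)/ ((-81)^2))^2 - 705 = -1942268051881/ 2754990144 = -705.00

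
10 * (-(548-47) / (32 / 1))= -2505 / 16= -156.56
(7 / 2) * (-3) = -10.50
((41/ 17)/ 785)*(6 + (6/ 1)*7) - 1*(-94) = 94.15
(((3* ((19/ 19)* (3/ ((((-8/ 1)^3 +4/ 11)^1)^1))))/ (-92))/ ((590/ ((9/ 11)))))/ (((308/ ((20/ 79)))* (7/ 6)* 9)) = 9/ 433599257168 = 0.00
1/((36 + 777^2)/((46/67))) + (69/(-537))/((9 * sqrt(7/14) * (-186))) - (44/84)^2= -543855841/1982160495 + 23 * sqrt(2)/299646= -0.27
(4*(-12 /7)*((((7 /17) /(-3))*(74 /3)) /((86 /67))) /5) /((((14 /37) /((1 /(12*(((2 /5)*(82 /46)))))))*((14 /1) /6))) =2109629 /4405737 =0.48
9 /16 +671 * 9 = 96633 /16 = 6039.56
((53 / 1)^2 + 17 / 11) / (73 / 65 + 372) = 7.53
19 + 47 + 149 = 215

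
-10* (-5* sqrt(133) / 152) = 3.79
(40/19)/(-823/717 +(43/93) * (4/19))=-2.00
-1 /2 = -0.50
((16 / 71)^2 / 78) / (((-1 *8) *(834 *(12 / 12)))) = -8 / 81981783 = -0.00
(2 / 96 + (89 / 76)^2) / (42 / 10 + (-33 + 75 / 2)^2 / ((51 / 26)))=512635 / 5347854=0.10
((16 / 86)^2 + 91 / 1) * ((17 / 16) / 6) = 2861491 / 177504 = 16.12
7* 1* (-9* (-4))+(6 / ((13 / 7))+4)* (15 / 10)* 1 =262.85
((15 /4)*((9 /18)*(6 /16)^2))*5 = 675 /512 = 1.32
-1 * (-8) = 8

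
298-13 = 285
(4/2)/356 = 1/178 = 0.01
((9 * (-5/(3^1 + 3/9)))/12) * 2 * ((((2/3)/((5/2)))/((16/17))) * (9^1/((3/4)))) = -153/20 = -7.65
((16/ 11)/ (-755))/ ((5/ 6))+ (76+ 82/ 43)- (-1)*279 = 637280047/ 1785575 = 356.90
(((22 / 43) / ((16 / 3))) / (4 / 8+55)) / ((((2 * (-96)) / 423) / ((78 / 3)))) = -20163 / 203648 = -0.10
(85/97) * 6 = 510/97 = 5.26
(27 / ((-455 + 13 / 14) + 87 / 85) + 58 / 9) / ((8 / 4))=1721122 / 539127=3.19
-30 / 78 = -5 / 13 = -0.38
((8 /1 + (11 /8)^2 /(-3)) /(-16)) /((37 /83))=-117445 /113664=-1.03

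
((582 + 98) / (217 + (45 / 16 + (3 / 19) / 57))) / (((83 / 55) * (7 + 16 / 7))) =3927680 / 17791631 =0.22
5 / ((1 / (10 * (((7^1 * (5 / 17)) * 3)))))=5250 / 17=308.82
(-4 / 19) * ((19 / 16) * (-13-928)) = 941 / 4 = 235.25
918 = 918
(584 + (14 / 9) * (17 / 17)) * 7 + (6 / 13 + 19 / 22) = 10553951 / 2574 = 4100.21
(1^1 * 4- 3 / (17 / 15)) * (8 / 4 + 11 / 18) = 1081 / 306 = 3.53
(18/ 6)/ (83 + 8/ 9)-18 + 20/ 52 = -172544/ 9815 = -17.58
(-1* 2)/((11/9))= -18/11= -1.64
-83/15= -5.53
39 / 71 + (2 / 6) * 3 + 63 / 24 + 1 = 2939 / 568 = 5.17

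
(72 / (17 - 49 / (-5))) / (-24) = -15 / 134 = -0.11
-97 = -97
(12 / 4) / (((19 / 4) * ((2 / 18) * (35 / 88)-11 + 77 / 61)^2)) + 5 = 20863129859183 / 4167024253411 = 5.01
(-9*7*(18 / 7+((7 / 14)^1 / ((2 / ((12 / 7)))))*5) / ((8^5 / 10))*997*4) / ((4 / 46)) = -34052535 / 8192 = -4156.80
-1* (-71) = 71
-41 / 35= -1.17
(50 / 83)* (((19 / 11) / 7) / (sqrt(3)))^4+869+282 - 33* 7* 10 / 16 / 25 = 1202913525053243 / 1050372865080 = 1145.23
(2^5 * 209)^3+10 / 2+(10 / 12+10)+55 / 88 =7179596464523 / 24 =299149852688.46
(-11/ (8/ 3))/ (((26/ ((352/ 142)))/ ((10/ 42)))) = -605/ 6461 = -0.09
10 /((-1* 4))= -5 /2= -2.50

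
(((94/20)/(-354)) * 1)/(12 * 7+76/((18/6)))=-47/387040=-0.00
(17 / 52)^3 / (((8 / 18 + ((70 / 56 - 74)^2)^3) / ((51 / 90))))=8018016 / 60034445628045749705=0.00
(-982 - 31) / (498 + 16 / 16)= -1013 / 499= -2.03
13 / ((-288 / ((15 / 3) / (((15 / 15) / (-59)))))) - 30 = -4805 / 288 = -16.68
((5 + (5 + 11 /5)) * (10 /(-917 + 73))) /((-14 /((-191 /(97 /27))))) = -314577 /573076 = -0.55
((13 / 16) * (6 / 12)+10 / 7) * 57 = 104.58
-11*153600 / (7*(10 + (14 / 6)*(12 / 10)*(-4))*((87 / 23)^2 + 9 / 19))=3537952000 / 260001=13607.46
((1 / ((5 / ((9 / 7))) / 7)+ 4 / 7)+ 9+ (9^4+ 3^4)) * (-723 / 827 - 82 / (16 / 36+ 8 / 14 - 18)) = 407364375648 / 15485575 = 26306.05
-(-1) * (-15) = -15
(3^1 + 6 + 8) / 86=17 / 86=0.20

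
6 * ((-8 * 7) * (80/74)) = -13440/37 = -363.24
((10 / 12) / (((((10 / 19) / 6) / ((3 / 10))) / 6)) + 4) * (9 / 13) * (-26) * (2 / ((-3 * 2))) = 633 / 5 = 126.60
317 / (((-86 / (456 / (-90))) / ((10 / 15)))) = 12.45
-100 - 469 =-569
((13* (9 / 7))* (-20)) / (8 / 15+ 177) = -35100 / 18641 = -1.88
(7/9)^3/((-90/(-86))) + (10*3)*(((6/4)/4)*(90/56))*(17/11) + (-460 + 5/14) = -17429332507/40415760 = -431.25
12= 12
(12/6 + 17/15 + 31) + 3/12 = 2063/60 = 34.38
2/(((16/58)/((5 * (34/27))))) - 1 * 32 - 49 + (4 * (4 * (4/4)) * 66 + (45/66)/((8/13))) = 4855385/4752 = 1021.76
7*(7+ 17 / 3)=266 / 3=88.67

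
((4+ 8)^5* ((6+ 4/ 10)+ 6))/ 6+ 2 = 2571274/ 5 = 514254.80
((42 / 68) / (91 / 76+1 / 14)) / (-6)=-931 / 11475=-0.08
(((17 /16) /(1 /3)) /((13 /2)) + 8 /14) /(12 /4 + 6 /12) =773 /2548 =0.30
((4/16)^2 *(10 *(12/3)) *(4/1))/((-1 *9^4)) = -10/6561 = -0.00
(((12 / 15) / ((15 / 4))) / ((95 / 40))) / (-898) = -64 / 639825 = -0.00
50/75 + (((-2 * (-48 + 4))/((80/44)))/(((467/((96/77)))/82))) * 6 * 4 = 12501938/49035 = 254.96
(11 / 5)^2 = 4.84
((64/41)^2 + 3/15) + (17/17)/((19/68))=992599/159695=6.22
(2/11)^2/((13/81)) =324/1573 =0.21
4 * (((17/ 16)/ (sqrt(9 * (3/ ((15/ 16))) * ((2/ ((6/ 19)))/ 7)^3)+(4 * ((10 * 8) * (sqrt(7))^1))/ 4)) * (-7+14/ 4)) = -87465/ (608 * sqrt(1995)+470400 * sqrt(7)) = -0.07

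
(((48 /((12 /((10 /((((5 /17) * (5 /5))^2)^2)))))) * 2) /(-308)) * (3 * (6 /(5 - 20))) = 2004504 /48125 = 41.65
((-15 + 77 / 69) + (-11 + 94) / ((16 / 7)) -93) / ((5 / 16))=-77911 / 345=-225.83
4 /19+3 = 61 /19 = 3.21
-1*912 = -912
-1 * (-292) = 292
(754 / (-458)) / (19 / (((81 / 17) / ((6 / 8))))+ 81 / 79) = -3216564 / 7846685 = -0.41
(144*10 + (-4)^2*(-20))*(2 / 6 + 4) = 14560 / 3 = 4853.33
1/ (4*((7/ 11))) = 11/ 28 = 0.39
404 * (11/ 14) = 2222/ 7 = 317.43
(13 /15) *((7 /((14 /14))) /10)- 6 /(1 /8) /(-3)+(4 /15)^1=16.87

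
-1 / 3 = -0.33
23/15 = 1.53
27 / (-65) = -27 / 65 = -0.42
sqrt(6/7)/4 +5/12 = sqrt(42)/28 +5/12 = 0.65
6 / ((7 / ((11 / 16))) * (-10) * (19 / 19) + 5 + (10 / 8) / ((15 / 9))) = -88 / 1409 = -0.06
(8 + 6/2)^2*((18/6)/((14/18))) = 3267/7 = 466.71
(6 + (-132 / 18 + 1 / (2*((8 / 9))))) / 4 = -37 / 192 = -0.19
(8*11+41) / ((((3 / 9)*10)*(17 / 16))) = 3096 / 85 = 36.42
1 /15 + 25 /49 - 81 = -59111 /735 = -80.42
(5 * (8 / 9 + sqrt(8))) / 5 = 8 / 9 + 2 * sqrt(2) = 3.72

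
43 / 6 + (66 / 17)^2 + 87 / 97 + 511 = 89840647 / 168198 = 534.14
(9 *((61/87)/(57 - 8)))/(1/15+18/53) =145485/458983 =0.32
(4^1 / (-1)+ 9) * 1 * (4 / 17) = 20 / 17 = 1.18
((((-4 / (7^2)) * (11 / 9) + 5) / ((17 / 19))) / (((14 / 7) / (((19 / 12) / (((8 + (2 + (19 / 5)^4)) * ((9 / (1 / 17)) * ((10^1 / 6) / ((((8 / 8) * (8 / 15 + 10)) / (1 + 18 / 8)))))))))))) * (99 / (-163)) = -16948128725 / 110648908218303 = -0.00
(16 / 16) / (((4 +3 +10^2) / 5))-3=-316 / 107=-2.95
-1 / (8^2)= -1 / 64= -0.02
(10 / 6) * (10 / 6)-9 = -56 / 9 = -6.22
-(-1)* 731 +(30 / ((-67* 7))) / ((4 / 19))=685393 / 938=730.70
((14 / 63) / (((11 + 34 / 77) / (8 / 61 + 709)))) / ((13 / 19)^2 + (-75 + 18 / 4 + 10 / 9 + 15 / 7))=-33667615212 / 163236084119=-0.21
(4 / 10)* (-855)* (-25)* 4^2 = 136800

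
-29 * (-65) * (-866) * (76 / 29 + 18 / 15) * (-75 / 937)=467769900 / 937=499220.81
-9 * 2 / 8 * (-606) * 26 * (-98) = -3474198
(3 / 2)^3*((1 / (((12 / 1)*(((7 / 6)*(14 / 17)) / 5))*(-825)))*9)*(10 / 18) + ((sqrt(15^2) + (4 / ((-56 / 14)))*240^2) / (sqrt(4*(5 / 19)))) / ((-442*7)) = -153 / 17248 + 11517*sqrt(95) / 6188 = 18.13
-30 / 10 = -3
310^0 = 1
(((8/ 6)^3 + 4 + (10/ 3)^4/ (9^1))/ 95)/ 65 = 14644/ 4501575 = 0.00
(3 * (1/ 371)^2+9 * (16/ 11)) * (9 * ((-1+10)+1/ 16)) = 25865539785/ 24224816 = 1067.73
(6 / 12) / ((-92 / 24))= -3 / 23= -0.13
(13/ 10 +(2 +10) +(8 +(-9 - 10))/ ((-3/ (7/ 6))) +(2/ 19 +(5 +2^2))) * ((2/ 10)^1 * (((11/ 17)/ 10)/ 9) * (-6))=-14762/ 64125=-0.23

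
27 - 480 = -453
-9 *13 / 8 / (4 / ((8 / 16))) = -117 / 64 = -1.83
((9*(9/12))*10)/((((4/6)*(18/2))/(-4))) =-45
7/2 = 3.50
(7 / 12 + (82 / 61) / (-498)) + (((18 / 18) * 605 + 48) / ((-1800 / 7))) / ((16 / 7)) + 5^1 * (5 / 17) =0.94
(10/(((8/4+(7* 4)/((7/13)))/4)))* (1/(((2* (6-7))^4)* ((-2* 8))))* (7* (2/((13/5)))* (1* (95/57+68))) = -36575/33696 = -1.09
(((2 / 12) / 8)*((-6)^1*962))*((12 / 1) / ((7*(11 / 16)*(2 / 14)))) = -23088 / 11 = -2098.91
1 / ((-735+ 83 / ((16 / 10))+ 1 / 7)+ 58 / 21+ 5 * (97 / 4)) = -168 / 93907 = -0.00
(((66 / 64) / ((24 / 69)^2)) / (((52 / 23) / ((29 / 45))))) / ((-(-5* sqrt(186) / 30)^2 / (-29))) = 112556917 / 8253440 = 13.64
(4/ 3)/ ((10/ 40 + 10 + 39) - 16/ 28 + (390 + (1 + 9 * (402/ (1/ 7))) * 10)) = 112/ 21311529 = 0.00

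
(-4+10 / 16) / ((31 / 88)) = -297 / 31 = -9.58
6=6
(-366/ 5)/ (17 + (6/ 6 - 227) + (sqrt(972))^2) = -366/ 3815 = -0.10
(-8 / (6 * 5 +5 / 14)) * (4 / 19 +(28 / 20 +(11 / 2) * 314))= -18392416 / 40375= -455.54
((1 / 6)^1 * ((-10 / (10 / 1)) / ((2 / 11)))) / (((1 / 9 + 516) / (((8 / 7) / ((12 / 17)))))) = -187 / 65030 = -0.00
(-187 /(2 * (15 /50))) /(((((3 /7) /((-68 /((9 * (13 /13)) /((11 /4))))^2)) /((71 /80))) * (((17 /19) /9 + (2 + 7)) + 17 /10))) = -308748469645 /11966616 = -25800.82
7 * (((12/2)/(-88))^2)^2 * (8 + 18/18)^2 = 45927/3748096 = 0.01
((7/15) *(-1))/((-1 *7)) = 1/15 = 0.07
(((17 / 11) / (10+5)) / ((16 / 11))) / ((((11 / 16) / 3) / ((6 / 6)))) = 17 / 55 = 0.31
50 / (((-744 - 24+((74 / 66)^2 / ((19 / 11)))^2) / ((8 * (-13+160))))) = -208043866800 / 2715433487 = -76.62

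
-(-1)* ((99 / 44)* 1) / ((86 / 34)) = 153 / 172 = 0.89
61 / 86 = 0.71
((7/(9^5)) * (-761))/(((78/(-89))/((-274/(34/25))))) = -1623802775/78298974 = -20.74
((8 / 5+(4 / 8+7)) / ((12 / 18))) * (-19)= -5187 / 20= -259.35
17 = 17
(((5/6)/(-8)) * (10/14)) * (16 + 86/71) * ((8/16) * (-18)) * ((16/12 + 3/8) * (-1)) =-626275/31808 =-19.69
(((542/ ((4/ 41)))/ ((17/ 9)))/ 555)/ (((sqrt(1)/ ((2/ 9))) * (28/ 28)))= 11111/ 9435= 1.18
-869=-869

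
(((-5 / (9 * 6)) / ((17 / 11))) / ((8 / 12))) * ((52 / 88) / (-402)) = 65 / 492048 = 0.00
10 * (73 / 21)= 730 / 21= 34.76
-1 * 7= -7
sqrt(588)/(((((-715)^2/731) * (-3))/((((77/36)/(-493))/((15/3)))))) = 2107 * sqrt(3)/363899250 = 0.00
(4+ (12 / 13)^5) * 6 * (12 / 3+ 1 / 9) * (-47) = -6030865912 / 1113879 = -5414.29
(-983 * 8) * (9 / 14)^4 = -6449463 / 4802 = -1343.08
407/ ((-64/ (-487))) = 198209/ 64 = 3097.02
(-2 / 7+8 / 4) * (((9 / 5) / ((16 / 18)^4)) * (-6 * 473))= -251371593 / 17920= -14027.43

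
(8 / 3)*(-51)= -136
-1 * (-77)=77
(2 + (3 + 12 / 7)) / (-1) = -47 / 7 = -6.71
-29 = -29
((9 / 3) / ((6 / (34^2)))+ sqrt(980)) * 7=98 * sqrt(5)+ 4046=4265.13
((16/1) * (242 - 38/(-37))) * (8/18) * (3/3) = 575488/333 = 1728.19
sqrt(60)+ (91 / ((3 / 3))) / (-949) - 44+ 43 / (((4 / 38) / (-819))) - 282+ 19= -48890815 / 146+ 2*sqrt(15)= -334860.85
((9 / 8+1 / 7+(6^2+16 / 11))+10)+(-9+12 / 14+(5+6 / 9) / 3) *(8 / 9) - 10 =1654717 / 49896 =33.16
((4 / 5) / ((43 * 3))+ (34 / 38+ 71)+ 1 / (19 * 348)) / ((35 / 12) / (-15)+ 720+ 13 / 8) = 613278906 / 6153427495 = 0.10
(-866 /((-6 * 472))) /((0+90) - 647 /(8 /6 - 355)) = 459413 /137962296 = 0.00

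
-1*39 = -39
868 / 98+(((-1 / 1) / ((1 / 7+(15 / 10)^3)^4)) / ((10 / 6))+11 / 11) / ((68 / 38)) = 16872357715701 / 1792304792390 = 9.41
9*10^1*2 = 180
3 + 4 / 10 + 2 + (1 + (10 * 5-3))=53.40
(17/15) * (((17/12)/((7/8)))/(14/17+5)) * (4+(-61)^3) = -743425334/10395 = -71517.59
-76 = -76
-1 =-1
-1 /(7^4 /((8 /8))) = -1 /2401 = -0.00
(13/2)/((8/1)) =13/16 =0.81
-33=-33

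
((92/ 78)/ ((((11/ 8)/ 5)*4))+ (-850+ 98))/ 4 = -80537/ 429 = -187.73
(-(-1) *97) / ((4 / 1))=97 / 4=24.25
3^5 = 243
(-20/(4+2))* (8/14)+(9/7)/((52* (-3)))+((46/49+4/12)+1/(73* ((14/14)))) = -116661/186004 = -0.63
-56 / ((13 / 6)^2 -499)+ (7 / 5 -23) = -382356 / 17795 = -21.49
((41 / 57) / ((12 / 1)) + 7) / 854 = 4829 / 584136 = 0.01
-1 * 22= -22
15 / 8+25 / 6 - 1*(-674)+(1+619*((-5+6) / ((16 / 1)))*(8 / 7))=121843 / 168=725.26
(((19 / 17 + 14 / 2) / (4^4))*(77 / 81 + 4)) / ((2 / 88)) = 101453 / 14688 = 6.91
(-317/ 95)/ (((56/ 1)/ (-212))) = 16801/ 1330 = 12.63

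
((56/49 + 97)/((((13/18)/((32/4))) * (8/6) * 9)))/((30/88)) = 120912/455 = 265.74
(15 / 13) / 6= 5 / 26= 0.19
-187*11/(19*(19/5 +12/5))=-10285/589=-17.46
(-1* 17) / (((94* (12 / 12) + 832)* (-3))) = 17 / 2778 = 0.01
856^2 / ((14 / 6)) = 2198208 / 7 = 314029.71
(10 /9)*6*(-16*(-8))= 2560 /3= 853.33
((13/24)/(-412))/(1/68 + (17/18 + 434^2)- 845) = -663/94560030856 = -0.00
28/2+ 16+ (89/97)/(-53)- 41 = -56640/5141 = -11.02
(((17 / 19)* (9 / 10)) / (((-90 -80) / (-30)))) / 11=27 / 2090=0.01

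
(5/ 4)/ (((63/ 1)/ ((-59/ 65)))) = -59/ 3276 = -0.02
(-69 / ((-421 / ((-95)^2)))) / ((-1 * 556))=-622725 / 234076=-2.66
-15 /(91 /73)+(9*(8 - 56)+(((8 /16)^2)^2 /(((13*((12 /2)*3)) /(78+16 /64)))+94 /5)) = -222879157 /524160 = -425.21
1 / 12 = 0.08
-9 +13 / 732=-6575 / 732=-8.98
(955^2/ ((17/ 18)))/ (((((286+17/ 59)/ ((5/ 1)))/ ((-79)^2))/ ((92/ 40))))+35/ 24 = 1668378279553945/ 6891528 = 242091199.45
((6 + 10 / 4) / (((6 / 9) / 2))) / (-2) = -51 / 4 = -12.75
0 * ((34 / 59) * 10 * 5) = 0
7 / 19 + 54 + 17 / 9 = 9620 / 171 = 56.26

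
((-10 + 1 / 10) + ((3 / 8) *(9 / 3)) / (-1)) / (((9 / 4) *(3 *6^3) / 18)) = -49 / 360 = -0.14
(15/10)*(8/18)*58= 116/3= 38.67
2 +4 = 6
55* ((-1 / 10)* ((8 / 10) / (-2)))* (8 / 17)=88 / 85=1.04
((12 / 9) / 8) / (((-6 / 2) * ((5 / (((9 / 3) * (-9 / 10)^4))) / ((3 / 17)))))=-6561 / 1700000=-0.00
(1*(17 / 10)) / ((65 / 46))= 391 / 325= 1.20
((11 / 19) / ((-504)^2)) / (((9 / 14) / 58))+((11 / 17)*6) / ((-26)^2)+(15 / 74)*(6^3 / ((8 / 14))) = 12636347416955 / 164906016912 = 76.63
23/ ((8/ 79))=1817/ 8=227.12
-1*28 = -28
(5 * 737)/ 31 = 3685/ 31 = 118.87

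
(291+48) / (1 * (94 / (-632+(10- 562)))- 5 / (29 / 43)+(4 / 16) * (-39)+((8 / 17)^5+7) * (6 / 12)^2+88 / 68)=-8263499586864 / 345977315987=-23.88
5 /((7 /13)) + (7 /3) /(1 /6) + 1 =170 /7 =24.29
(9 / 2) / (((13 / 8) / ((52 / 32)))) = 9 / 2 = 4.50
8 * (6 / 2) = 24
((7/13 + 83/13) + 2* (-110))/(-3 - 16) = 2770/247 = 11.21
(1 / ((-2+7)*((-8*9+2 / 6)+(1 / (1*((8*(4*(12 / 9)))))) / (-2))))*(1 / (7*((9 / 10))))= -512 / 1156029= -0.00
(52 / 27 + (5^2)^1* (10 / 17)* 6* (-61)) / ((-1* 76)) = 617404 / 8721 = 70.80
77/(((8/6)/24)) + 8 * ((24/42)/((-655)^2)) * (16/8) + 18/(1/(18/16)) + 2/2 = 16904872331/12012700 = 1407.25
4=4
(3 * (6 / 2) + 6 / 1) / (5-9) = -15 / 4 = -3.75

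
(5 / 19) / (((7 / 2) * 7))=10 / 931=0.01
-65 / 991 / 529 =-65 / 524239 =-0.00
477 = 477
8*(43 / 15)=344 / 15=22.93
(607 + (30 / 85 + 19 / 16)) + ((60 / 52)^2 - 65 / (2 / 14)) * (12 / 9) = 503201 / 137904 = 3.65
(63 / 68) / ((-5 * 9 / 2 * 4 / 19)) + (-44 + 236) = 130427 / 680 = 191.80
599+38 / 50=14994 / 25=599.76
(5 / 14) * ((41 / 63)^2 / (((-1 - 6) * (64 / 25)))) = -210125 / 24893568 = -0.01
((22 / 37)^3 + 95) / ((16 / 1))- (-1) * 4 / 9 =46645939 / 7294032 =6.40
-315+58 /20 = -3121 /10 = -312.10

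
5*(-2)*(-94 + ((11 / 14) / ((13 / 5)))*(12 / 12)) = 85265 / 91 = 936.98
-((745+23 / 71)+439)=-84087 / 71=-1184.32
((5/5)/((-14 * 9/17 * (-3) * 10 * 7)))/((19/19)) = 17/26460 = 0.00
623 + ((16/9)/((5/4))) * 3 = 9409/15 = 627.27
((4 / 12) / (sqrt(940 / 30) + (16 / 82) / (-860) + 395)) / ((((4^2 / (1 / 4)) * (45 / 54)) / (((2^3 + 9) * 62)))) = 9705174423669 / 581824946186192 - 8190025315 * sqrt(282) / 581824946186192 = 0.02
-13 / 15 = -0.87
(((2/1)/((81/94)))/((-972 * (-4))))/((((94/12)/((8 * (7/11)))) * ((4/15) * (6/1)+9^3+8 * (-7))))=140/243432783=0.00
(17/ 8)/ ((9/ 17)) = 289/ 72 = 4.01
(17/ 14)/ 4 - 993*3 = -166807/ 56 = -2978.70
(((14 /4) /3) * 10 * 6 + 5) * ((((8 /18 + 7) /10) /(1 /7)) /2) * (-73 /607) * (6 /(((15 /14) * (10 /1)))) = -239659 /18210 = -13.16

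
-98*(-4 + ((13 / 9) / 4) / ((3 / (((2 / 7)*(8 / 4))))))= 385.26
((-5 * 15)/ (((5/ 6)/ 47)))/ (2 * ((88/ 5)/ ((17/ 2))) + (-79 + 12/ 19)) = 2277150/ 39959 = 56.99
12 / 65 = 0.18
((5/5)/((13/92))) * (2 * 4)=736/13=56.62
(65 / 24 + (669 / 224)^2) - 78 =-9990821 / 150528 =-66.37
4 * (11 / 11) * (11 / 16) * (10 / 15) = 11 / 6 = 1.83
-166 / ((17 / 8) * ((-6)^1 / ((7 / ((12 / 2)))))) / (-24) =-581 / 918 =-0.63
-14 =-14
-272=-272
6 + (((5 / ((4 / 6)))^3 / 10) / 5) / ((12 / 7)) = 699 / 64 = 10.92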